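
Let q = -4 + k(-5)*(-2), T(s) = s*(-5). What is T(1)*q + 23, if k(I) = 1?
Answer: 53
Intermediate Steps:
T(s) = -5*s
q = -6 (q = -4 + 1*(-2) = -4 - 2 = -6)
T(1)*q + 23 = -5*1*(-6) + 23 = -5*(-6) + 23 = 30 + 23 = 53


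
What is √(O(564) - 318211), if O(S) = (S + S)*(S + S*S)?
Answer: √359130269 ≈ 18951.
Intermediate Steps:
O(S) = 2*S*(S + S²) (O(S) = (2*S)*(S + S²) = 2*S*(S + S²))
√(O(564) - 318211) = √(2*564²*(1 + 564) - 318211) = √(2*318096*565 - 318211) = √(359448480 - 318211) = √359130269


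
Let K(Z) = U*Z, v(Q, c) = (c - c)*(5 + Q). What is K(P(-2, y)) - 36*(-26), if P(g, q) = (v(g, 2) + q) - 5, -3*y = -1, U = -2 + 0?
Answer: 2836/3 ≈ 945.33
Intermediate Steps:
U = -2
v(Q, c) = 0 (v(Q, c) = 0*(5 + Q) = 0)
y = ⅓ (y = -⅓*(-1) = ⅓ ≈ 0.33333)
P(g, q) = -5 + q (P(g, q) = (0 + q) - 5 = q - 5 = -5 + q)
K(Z) = -2*Z
K(P(-2, y)) - 36*(-26) = -2*(-5 + ⅓) - 36*(-26) = -2*(-14/3) + 936 = 28/3 + 936 = 2836/3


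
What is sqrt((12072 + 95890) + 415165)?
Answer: sqrt(523127) ≈ 723.28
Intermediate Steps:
sqrt((12072 + 95890) + 415165) = sqrt(107962 + 415165) = sqrt(523127)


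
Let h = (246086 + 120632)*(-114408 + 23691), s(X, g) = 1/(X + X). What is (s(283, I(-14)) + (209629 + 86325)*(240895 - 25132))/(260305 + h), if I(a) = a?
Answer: -36142452362533/18829289819566 ≈ -1.9195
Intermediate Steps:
s(X, g) = 1/(2*X)
h = -33267556806 (h = 366718*(-90717) = -33267556806)
(s(283, I(-14)) + (209629 + 86325)*(240895 - 25132))/(260305 + h) = ((½)/283 + (209629 + 86325)*(240895 - 25132))/(260305 - 33267556806) = ((½)*(1/283) + 295954*215763)/(-33267296501) = (1/566 + 63855922902)*(-1/33267296501) = (36142452362533/566)*(-1/33267296501) = -36142452362533/18829289819566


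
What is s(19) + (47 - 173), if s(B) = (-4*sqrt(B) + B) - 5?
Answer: -112 - 4*sqrt(19) ≈ -129.44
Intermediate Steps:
s(B) = -5 + B - 4*sqrt(B) (s(B) = (B - 4*sqrt(B)) - 5 = -5 + B - 4*sqrt(B))
s(19) + (47 - 173) = (-5 + 19 - 4*sqrt(19)) + (47 - 173) = (14 - 4*sqrt(19)) - 126 = -112 - 4*sqrt(19)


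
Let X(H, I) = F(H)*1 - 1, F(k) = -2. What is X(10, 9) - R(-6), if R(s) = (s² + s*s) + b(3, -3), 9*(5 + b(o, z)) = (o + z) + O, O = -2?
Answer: -628/9 ≈ -69.778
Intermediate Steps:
X(H, I) = -3 (X(H, I) = -2*1 - 1 = -2 - 1 = -3)
b(o, z) = -47/9 + o/9 + z/9 (b(o, z) = -5 + ((o + z) - 2)/9 = -5 + (-2 + o + z)/9 = -5 + (-2/9 + o/9 + z/9) = -47/9 + o/9 + z/9)
R(s) = -47/9 + 2*s² (R(s) = (s² + s*s) + (-47/9 + (⅑)*3 + (⅑)*(-3)) = (s² + s²) + (-47/9 + ⅓ - ⅓) = 2*s² - 47/9 = -47/9 + 2*s²)
X(10, 9) - R(-6) = -3 - (-47/9 + 2*(-6)²) = -3 - (-47/9 + 2*36) = -3 - (-47/9 + 72) = -3 - 1*601/9 = -3 - 601/9 = -628/9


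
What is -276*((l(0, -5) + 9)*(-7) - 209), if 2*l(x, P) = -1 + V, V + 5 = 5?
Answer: 74106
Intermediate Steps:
V = 0 (V = -5 + 5 = 0)
l(x, P) = -½ (l(x, P) = (-1 + 0)/2 = (½)*(-1) = -½)
-276*((l(0, -5) + 9)*(-7) - 209) = -276*((-½ + 9)*(-7) - 209) = -276*((17/2)*(-7) - 209) = -276*(-119/2 - 209) = -276*(-537/2) = 74106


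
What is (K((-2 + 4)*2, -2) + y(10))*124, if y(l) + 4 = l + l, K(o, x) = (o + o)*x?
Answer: 0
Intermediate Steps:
K(o, x) = 2*o*x (K(o, x) = (2*o)*x = 2*o*x)
y(l) = -4 + 2*l (y(l) = -4 + (l + l) = -4 + 2*l)
(K((-2 + 4)*2, -2) + y(10))*124 = (2*((-2 + 4)*2)*(-2) + (-4 + 2*10))*124 = (2*(2*2)*(-2) + (-4 + 20))*124 = (2*4*(-2) + 16)*124 = (-16 + 16)*124 = 0*124 = 0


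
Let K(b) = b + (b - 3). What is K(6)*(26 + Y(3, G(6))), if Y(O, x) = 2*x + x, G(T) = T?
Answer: 396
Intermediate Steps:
K(b) = -3 + 2*b (K(b) = b + (-3 + b) = -3 + 2*b)
Y(O, x) = 3*x
K(6)*(26 + Y(3, G(6))) = (-3 + 2*6)*(26 + 3*6) = (-3 + 12)*(26 + 18) = 9*44 = 396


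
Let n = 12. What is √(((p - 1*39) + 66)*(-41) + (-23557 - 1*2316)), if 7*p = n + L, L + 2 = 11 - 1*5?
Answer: 2*I*√331653/7 ≈ 164.54*I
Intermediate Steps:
L = 4 (L = -2 + (11 - 1*5) = -2 + (11 - 5) = -2 + 6 = 4)
p = 16/7 (p = (12 + 4)/7 = (⅐)*16 = 16/7 ≈ 2.2857)
√(((p - 1*39) + 66)*(-41) + (-23557 - 1*2316)) = √(((16/7 - 1*39) + 66)*(-41) + (-23557 - 1*2316)) = √(((16/7 - 39) + 66)*(-41) + (-23557 - 2316)) = √((-257/7 + 66)*(-41) - 25873) = √((205/7)*(-41) - 25873) = √(-8405/7 - 25873) = √(-189516/7) = 2*I*√331653/7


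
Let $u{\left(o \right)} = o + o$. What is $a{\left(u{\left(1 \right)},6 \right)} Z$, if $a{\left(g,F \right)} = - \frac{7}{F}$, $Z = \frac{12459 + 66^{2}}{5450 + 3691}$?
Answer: $- \frac{39235}{18282} \approx -2.1461$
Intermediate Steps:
$u{\left(o \right)} = 2 o$
$Z = \frac{5605}{3047}$ ($Z = \frac{12459 + 4356}{9141} = 16815 \cdot \frac{1}{9141} = \frac{5605}{3047} \approx 1.8395$)
$a{\left(u{\left(1 \right)},6 \right)} Z = - \frac{7}{6} \cdot \frac{5605}{3047} = \left(-7\right) \frac{1}{6} \cdot \frac{5605}{3047} = \left(- \frac{7}{6}\right) \frac{5605}{3047} = - \frac{39235}{18282}$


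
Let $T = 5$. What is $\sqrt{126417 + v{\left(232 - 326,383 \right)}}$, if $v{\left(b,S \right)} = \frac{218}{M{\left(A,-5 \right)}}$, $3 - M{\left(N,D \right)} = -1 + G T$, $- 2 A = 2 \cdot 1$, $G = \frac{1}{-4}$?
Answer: $\frac{\sqrt{55768209}}{21} \approx 355.61$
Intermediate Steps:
$G = - \frac{1}{4} \approx -0.25$
$A = -1$ ($A = - \frac{2 \cdot 1}{2} = \left(- \frac{1}{2}\right) 2 = -1$)
$M{\left(N,D \right)} = \frac{21}{4}$ ($M{\left(N,D \right)} = 3 - \left(-1 - \frac{5}{4}\right) = 3 - - \frac{9}{4} = 3 + \frac{9}{4} = \frac{21}{4}$)
$v{\left(b,S \right)} = \frac{872}{21}$ ($v{\left(b,S \right)} = \frac{218}{\frac{21}{4}} = 218 \cdot \frac{4}{21} = \frac{872}{21}$)
$\sqrt{126417 + v{\left(232 - 326,383 \right)}} = \sqrt{126417 + \frac{872}{21}} = \sqrt{\frac{2655629}{21}} = \frac{\sqrt{55768209}}{21}$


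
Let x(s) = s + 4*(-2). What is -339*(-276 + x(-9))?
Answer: 99327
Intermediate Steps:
x(s) = -8 + s (x(s) = s - 8 = -8 + s)
-339*(-276 + x(-9)) = -339*(-276 + (-8 - 9)) = -339*(-276 - 17) = -339*(-293) = 99327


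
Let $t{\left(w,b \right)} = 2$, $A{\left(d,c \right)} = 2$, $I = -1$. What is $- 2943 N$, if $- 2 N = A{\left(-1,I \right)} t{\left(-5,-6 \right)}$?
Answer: $5886$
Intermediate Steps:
$N = -2$ ($N = - \frac{2 \cdot 2}{2} = \left(- \frac{1}{2}\right) 4 = -2$)
$- 2943 N = \left(-2943\right) \left(-2\right) = 5886$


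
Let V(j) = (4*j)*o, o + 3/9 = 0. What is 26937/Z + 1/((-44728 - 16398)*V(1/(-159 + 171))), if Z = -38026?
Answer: -411552207/581094319 ≈ -0.70824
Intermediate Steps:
o = -⅓ (o = -⅓ + 0 = -⅓ ≈ -0.33333)
V(j) = -4*j/3 (V(j) = (4*j)*(-⅓) = -4*j/3)
26937/Z + 1/((-44728 - 16398)*V(1/(-159 + 171))) = 26937/(-38026) + 1/((-44728 - 16398)*((-4/(3*(-159 + 171))))) = 26937*(-1/38026) + 1/((-61126)*((-4/3/12))) = -26937/38026 - 1/(61126*((-4/3*1/12))) = -26937/38026 - 1/(61126*(-⅑)) = -26937/38026 - 1/61126*(-9) = -26937/38026 + 9/61126 = -411552207/581094319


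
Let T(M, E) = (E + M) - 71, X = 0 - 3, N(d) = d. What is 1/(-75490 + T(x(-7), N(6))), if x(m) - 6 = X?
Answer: -1/75552 ≈ -1.3236e-5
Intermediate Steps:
X = -3
x(m) = 3 (x(m) = 6 - 3 = 3)
T(M, E) = -71 + E + M
1/(-75490 + T(x(-7), N(6))) = 1/(-75490 + (-71 + 6 + 3)) = 1/(-75490 - 62) = 1/(-75552) = -1/75552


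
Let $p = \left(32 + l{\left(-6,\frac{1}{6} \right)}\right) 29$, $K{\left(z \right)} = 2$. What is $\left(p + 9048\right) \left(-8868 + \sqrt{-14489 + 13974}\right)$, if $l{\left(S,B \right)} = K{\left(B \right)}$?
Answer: $-88981512 + 10034 i \sqrt{515} \approx -8.8982 \cdot 10^{7} + 2.2771 \cdot 10^{5} i$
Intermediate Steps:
$l{\left(S,B \right)} = 2$
$p = 986$ ($p = \left(32 + 2\right) 29 = 34 \cdot 29 = 986$)
$\left(p + 9048\right) \left(-8868 + \sqrt{-14489 + 13974}\right) = \left(986 + 9048\right) \left(-8868 + \sqrt{-14489 + 13974}\right) = 10034 \left(-8868 + \sqrt{-515}\right) = 10034 \left(-8868 + i \sqrt{515}\right) = -88981512 + 10034 i \sqrt{515}$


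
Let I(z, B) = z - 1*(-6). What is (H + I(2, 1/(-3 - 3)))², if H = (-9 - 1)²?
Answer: 11664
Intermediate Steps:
I(z, B) = 6 + z (I(z, B) = z + 6 = 6 + z)
H = 100 (H = (-10)² = 100)
(H + I(2, 1/(-3 - 3)))² = (100 + (6 + 2))² = (100 + 8)² = 108² = 11664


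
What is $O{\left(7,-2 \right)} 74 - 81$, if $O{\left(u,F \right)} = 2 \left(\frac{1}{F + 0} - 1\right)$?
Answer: $-303$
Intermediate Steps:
$O{\left(u,F \right)} = -2 + \frac{2}{F}$ ($O{\left(u,F \right)} = 2 \left(\frac{1}{F} - 1\right) = 2 \left(-1 + \frac{1}{F}\right) = -2 + \frac{2}{F}$)
$O{\left(7,-2 \right)} 74 - 81 = \left(-2 + \frac{2}{-2}\right) 74 - 81 = \left(-2 + 2 \left(- \frac{1}{2}\right)\right) 74 - 81 = \left(-2 - 1\right) 74 - 81 = \left(-3\right) 74 - 81 = -222 - 81 = -303$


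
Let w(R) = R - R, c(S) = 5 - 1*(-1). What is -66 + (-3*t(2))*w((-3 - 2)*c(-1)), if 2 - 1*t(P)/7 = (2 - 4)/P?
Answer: -66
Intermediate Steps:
c(S) = 6 (c(S) = 5 + 1 = 6)
t(P) = 14 + 14/P (t(P) = 14 - 7*(2 - 4)/P = 14 - (-14)/P = 14 + 14/P)
w(R) = 0
-66 + (-3*t(2))*w((-3 - 2)*c(-1)) = -66 - 3*(14 + 14/2)*0 = -66 - 3*(14 + 14*(½))*0 = -66 - 3*(14 + 7)*0 = -66 - 3*21*0 = -66 - 63*0 = -66 + 0 = -66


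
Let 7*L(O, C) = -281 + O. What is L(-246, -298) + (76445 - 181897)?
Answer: -738691/7 ≈ -1.0553e+5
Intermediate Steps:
L(O, C) = -281/7 + O/7 (L(O, C) = (-281 + O)/7 = -281/7 + O/7)
L(-246, -298) + (76445 - 181897) = (-281/7 + (⅐)*(-246)) + (76445 - 181897) = (-281/7 - 246/7) - 105452 = -527/7 - 105452 = -738691/7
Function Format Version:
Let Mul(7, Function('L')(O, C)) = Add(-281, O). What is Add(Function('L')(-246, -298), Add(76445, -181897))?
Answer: Rational(-738691, 7) ≈ -1.0553e+5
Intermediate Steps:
Function('L')(O, C) = Add(Rational(-281, 7), Mul(Rational(1, 7), O)) (Function('L')(O, C) = Mul(Rational(1, 7), Add(-281, O)) = Add(Rational(-281, 7), Mul(Rational(1, 7), O)))
Add(Function('L')(-246, -298), Add(76445, -181897)) = Add(Add(Rational(-281, 7), Mul(Rational(1, 7), -246)), Add(76445, -181897)) = Add(Add(Rational(-281, 7), Rational(-246, 7)), -105452) = Add(Rational(-527, 7), -105452) = Rational(-738691, 7)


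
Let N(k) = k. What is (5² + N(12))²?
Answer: 1369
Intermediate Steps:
(5² + N(12))² = (5² + 12)² = (25 + 12)² = 37² = 1369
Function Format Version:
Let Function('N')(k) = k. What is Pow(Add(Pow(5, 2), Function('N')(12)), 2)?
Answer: 1369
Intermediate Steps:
Pow(Add(Pow(5, 2), Function('N')(12)), 2) = Pow(Add(Pow(5, 2), 12), 2) = Pow(Add(25, 12), 2) = Pow(37, 2) = 1369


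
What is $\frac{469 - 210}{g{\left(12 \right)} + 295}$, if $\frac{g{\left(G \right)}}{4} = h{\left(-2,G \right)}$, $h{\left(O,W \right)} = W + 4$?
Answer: $\frac{259}{359} \approx 0.72145$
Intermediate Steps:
$h{\left(O,W \right)} = 4 + W$
$g{\left(G \right)} = 16 + 4 G$ ($g{\left(G \right)} = 4 \left(4 + G\right) = 16 + 4 G$)
$\frac{469 - 210}{g{\left(12 \right)} + 295} = \frac{469 - 210}{\left(16 + 4 \cdot 12\right) + 295} = \frac{259}{\left(16 + 48\right) + 295} = \frac{259}{64 + 295} = \frac{259}{359}$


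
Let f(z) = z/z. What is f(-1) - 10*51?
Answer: -509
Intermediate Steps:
f(z) = 1
f(-1) - 10*51 = 1 - 10*51 = 1 - 510 = -509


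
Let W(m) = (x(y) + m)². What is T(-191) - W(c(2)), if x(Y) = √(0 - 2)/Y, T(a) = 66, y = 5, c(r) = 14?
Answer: 66 - (70 + I*√2)²/25 ≈ -129.92 - 7.9196*I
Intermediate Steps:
x(Y) = I*√2/Y (x(Y) = √(-2)/Y = (I*√2)/Y = I*√2/Y)
W(m) = (m + I*√2/5)² (W(m) = (I*√2/5 + m)² = (m + I*√2/5)²)
T(-191) - W(c(2)) = 66 - (5*14 + I*√2)²/25 = 66 - (70 + I*√2)²/25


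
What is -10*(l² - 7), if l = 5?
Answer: -180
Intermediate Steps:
-10*(l² - 7) = -10*(5² - 7) = -10*(25 - 7) = -10*18 = -180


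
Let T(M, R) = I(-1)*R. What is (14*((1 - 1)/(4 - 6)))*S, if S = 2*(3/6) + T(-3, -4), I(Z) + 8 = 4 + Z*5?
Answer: 0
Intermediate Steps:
I(Z) = -4 + 5*Z (I(Z) = -8 + (4 + Z*5) = -8 + (4 + 5*Z) = -4 + 5*Z)
T(M, R) = -9*R (T(M, R) = (-4 + 5*(-1))*R = (-4 - 5)*R = -9*R)
S = 37 (S = 2*(3/6) - 9*(-4) = 2*(3*(⅙)) + 36 = 2*(½) + 36 = 1 + 36 = 37)
(14*((1 - 1)/(4 - 6)))*S = (14*((1 - 1)/(4 - 6)))*37 = (14*(0/(-2)))*37 = (14*(0*(-½)))*37 = (14*0)*37 = 0*37 = 0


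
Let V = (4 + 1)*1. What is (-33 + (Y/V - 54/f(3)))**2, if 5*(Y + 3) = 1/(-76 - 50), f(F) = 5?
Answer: 19561099321/9922500 ≈ 1971.4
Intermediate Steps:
V = 5 (V = 5*1 = 5)
Y = -1891/630 (Y = -3 + 1/(5*(-76 - 50)) = -3 + (1/5)/(-126) = -3 + (1/5)*(-1/126) = -3 - 1/630 = -1891/630 ≈ -3.0016)
(-33 + (Y/V - 54/f(3)))**2 = (-33 + (-1891/630/5 - 54/5))**2 = (-33 + (-1891/630*1/5 - 54*1/5))**2 = (-33 + (-1891/3150 - 54/5))**2 = (-33 - 35911/3150)**2 = (-139861/3150)**2 = 19561099321/9922500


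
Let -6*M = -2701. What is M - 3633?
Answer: -19097/6 ≈ -3182.8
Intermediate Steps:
M = 2701/6 (M = -⅙*(-2701) = 2701/6 ≈ 450.17)
M - 3633 = 2701/6 - 3633 = -19097/6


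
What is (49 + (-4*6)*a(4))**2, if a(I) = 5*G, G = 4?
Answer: 185761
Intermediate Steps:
a(I) = 20 (a(I) = 5*4 = 20)
(49 + (-4*6)*a(4))**2 = (49 - 4*6*20)**2 = (49 - 24*20)**2 = (49 - 480)**2 = (-431)**2 = 185761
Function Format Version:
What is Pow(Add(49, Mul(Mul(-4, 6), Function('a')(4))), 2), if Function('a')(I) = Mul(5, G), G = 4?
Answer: 185761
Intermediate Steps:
Function('a')(I) = 20 (Function('a')(I) = Mul(5, 4) = 20)
Pow(Add(49, Mul(Mul(-4, 6), Function('a')(4))), 2) = Pow(Add(49, Mul(Mul(-4, 6), 20)), 2) = Pow(Add(49, Mul(-24, 20)), 2) = Pow(Add(49, -480), 2) = Pow(-431, 2) = 185761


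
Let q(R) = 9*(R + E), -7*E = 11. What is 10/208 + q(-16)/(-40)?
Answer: 7283/1820 ≈ 4.0016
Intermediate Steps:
E = -11/7 (E = -1/7*11 = -11/7 ≈ -1.5714)
q(R) = -99/7 + 9*R (q(R) = 9*(R - 11/7) = 9*(-11/7 + R) = -99/7 + 9*R)
10/208 + q(-16)/(-40) = 10/208 + (-99/7 + 9*(-16))/(-40) = 10*(1/208) + (-99/7 - 144)*(-1/40) = 5/104 - 1107/7*(-1/40) = 5/104 + 1107/280 = 7283/1820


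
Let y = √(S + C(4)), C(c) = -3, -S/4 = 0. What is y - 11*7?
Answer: -77 + I*√3 ≈ -77.0 + 1.732*I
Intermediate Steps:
S = 0 (S = -4*0 = 0)
y = I*√3 (y = √(0 - 3) = √(-3) = I*√3 ≈ 1.732*I)
y - 11*7 = I*√3 - 11*7 = I*√3 - 77 = -77 + I*√3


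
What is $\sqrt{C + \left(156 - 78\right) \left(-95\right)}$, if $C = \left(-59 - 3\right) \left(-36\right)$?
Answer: $i \sqrt{5178} \approx 71.958 i$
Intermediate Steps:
$C = 2232$ ($C = \left(-62\right) \left(-36\right) = 2232$)
$\sqrt{C + \left(156 - 78\right) \left(-95\right)} = \sqrt{2232 + \left(156 - 78\right) \left(-95\right)} = \sqrt{2232 + 78 \left(-95\right)} = \sqrt{2232 - 7410} = \sqrt{-5178} = i \sqrt{5178}$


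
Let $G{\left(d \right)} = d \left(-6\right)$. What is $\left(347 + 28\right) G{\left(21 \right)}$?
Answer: $-47250$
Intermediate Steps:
$G{\left(d \right)} = - 6 d$
$\left(347 + 28\right) G{\left(21 \right)} = \left(347 + 28\right) \left(\left(-6\right) 21\right) = 375 \left(-126\right) = -47250$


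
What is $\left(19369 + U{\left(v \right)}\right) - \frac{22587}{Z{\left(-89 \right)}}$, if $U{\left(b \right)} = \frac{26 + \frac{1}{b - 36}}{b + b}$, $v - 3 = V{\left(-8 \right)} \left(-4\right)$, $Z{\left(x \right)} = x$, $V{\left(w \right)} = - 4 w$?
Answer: $\frac{14058670907}{716450} \approx 19623.0$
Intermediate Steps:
$v = -125$ ($v = 3 + \left(-4\right) \left(-8\right) \left(-4\right) = 3 + 32 \left(-4\right) = 3 - 128 = -125$)
$U{\left(b \right)} = \frac{26 + \frac{1}{-36 + b}}{2 b}$
$\left(19369 + U{\left(v \right)}\right) - \frac{22587}{Z{\left(-89 \right)}} = \left(19369 + \frac{-935 + 26 \left(-125\right)}{2 \left(-125\right) \left(-36 - 125\right)}\right) - \frac{22587}{-89} = \left(19369 + \frac{1}{2} \left(- \frac{1}{125}\right) \frac{1}{-161} \left(-935 - 3250\right)\right) - - \frac{22587}{89} = \left(19369 + \frac{1}{2} \left(- \frac{1}{125}\right) \left(- \frac{1}{161}\right) \left(-4185\right)\right) + \frac{22587}{89} = \left(19369 - \frac{837}{8050}\right) + \frac{22587}{89} = \frac{155919613}{8050} + \frac{22587}{89} = \frac{14058670907}{716450}$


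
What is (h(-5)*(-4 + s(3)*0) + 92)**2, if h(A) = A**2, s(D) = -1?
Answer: 64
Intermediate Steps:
(h(-5)*(-4 + s(3)*0) + 92)**2 = ((-5)**2*(-4 - 1*0) + 92)**2 = (25*(-4 + 0) + 92)**2 = (25*(-4) + 92)**2 = (-100 + 92)**2 = (-8)**2 = 64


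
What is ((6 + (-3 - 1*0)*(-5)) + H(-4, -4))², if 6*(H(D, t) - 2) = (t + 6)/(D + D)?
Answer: 303601/576 ≈ 527.08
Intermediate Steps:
H(D, t) = 2 + (6 + t)/(12*D) (H(D, t) = 2 + ((t + 6)/(D + D))/6 = 2 + ((6 + t)/((2*D)))/6 = 2 + ((6 + t)*(1/(2*D)))/6 = 2 + ((6 + t)/(2*D))/6 = 2 + (6 + t)/(12*D))
((6 + (-3 - 1*0)*(-5)) + H(-4, -4))² = ((6 + (-3 - 1*0)*(-5)) + (1/12)*(6 - 4 + 24*(-4))/(-4))² = ((6 + (-3 + 0)*(-5)) + (1/12)*(-¼)*(6 - 4 - 96))² = ((6 - 3*(-5)) + (1/12)*(-¼)*(-94))² = ((6 + 15) + 47/24)² = (21 + 47/24)² = (551/24)² = 303601/576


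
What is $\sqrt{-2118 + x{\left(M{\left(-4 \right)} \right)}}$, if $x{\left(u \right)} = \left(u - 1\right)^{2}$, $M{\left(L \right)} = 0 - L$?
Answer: $i \sqrt{2109} \approx 45.924 i$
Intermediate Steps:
$M{\left(L \right)} = - L$
$x{\left(u \right)} = \left(-1 + u\right)^{2}$
$\sqrt{-2118 + x{\left(M{\left(-4 \right)} \right)}} = \sqrt{-2118 + \left(-1 - -4\right)^{2}} = \sqrt{-2118 + \left(-1 + 4\right)^{2}} = \sqrt{-2118 + 3^{2}} = \sqrt{-2118 + 9} = \sqrt{-2109} = i \sqrt{2109}$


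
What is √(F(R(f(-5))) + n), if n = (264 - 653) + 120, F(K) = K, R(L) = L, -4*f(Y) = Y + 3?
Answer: I*√1074/2 ≈ 16.386*I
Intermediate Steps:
f(Y) = -¾ - Y/4 (f(Y) = -(Y + 3)/4 = -(3 + Y)/4 = -¾ - Y/4)
n = -269 (n = -389 + 120 = -269)
√(F(R(f(-5))) + n) = √((-¾ - ¼*(-5)) - 269) = √((-¾ + 5/4) - 269) = √(½ - 269) = √(-537/2) = I*√1074/2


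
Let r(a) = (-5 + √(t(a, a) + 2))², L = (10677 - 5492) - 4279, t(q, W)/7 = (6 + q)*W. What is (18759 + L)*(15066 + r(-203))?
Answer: 5801764950 - 196650*√279939 ≈ 5.6977e+9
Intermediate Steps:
t(q, W) = 7*W*(6 + q) (t(q, W) = 7*((6 + q)*W) = 7*(W*(6 + q)) = 7*W*(6 + q))
L = 906 (L = 5185 - 4279 = 906)
r(a) = (-5 + √(2 + 7*a*(6 + a)))² (r(a) = (-5 + √(7*a*(6 + a) + 2))² = (-5 + √(2 + 7*a*(6 + a)))²)
(18759 + L)*(15066 + r(-203)) = (18759 + 906)*(15066 + (-5 + √(2 + 7*(-203)*(6 - 203)))²) = 19665*(15066 + (-5 + √(2 + 7*(-203)*(-197)))²) = 19665*(15066 + (-5 + √(2 + 279937))²) = 19665*(15066 + (-5 + √279939)²) = 296272890 + 19665*(-5 + √279939)²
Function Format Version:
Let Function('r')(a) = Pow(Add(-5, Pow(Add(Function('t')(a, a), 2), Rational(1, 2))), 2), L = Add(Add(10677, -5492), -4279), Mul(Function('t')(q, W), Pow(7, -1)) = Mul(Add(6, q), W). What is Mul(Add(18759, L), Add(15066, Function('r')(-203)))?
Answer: Add(5801764950, Mul(-196650, Pow(279939, Rational(1, 2)))) ≈ 5.6977e+9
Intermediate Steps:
Function('t')(q, W) = Mul(7, W, Add(6, q)) (Function('t')(q, W) = Mul(7, Mul(Add(6, q), W)) = Mul(7, Mul(W, Add(6, q))) = Mul(7, W, Add(6, q)))
L = 906 (L = Add(5185, -4279) = 906)
Function('r')(a) = Pow(Add(-5, Pow(Add(2, Mul(7, a, Add(6, a))), Rational(1, 2))), 2) (Function('r')(a) = Pow(Add(-5, Pow(Add(Mul(7, a, Add(6, a)), 2), Rational(1, 2))), 2) = Pow(Add(-5, Pow(Add(2, Mul(7, a, Add(6, a))), Rational(1, 2))), 2))
Mul(Add(18759, L), Add(15066, Function('r')(-203))) = Mul(Add(18759, 906), Add(15066, Pow(Add(-5, Pow(Add(2, Mul(7, -203, Add(6, -203))), Rational(1, 2))), 2))) = Mul(19665, Add(15066, Pow(Add(-5, Pow(Add(2, Mul(7, -203, -197)), Rational(1, 2))), 2))) = Mul(19665, Add(15066, Pow(Add(-5, Pow(Add(2, 279937), Rational(1, 2))), 2))) = Mul(19665, Add(15066, Pow(Add(-5, Pow(279939, Rational(1, 2))), 2))) = Add(296272890, Mul(19665, Pow(Add(-5, Pow(279939, Rational(1, 2))), 2)))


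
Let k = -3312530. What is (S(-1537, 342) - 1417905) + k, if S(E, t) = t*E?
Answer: -5256089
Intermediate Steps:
S(E, t) = E*t
(S(-1537, 342) - 1417905) + k = (-1537*342 - 1417905) - 3312530 = (-525654 - 1417905) - 3312530 = -1943559 - 3312530 = -5256089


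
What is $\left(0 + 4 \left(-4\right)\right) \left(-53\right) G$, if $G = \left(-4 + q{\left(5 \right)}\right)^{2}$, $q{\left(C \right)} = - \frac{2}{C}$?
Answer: $\frac{410432}{25} \approx 16417.0$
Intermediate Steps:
$G = \frac{484}{25}$ ($G = \left(-4 - \frac{2}{5}\right)^{2} = \left(- \frac{22}{5}\right)^{2} = \frac{484}{25} \approx 19.36$)
$\left(0 + 4 \left(-4\right)\right) \left(-53\right) G = \left(0 + 4 \left(-4\right)\right) \left(-53\right) \frac{484}{25} = \left(0 - 16\right) \left(-53\right) \frac{484}{25} = \left(-16\right) \left(-53\right) \frac{484}{25} = 848 \cdot \frac{484}{25} = \frac{410432}{25}$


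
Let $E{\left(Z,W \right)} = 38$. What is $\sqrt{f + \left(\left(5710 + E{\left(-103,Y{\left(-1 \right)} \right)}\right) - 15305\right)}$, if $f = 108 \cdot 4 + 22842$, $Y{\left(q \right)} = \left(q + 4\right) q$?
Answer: $\sqrt{13717} \approx 117.12$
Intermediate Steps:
$Y{\left(q \right)} = q \left(4 + q\right)$ ($Y{\left(q \right)} = \left(4 + q\right) q = q \left(4 + q\right)$)
$f = 23274$ ($f = 432 + 22842 = 23274$)
$\sqrt{f + \left(\left(5710 + E{\left(-103,Y{\left(-1 \right)} \right)}\right) - 15305\right)} = \sqrt{23274 + \left(\left(5710 + 38\right) - 15305\right)} = \sqrt{23274 + \left(5748 - 15305\right)} = \sqrt{23274 - 9557} = \sqrt{13717}$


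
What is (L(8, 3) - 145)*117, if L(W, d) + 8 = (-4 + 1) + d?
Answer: -17901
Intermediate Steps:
L(W, d) = -11 + d (L(W, d) = -8 + ((-4 + 1) + d) = -8 + (-3 + d) = -11 + d)
(L(8, 3) - 145)*117 = ((-11 + 3) - 145)*117 = (-8 - 145)*117 = -153*117 = -17901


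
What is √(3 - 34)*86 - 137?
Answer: -137 + 86*I*√31 ≈ -137.0 + 478.83*I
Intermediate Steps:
√(3 - 34)*86 - 137 = √(-31)*86 - 137 = (I*√31)*86 - 137 = 86*I*√31 - 137 = -137 + 86*I*√31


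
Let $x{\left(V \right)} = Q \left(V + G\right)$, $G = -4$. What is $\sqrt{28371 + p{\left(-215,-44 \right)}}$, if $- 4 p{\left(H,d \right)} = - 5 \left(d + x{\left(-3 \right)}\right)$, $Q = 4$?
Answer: $\sqrt{28281} \approx 168.17$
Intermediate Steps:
$x{\left(V \right)} = -16 + 4 V$ ($x{\left(V \right)} = 4 \left(V - 4\right) = 4 \left(-4 + V\right) = -16 + 4 V$)
$p{\left(H,d \right)} = -35 + \frac{5 d}{4}$ ($p{\left(H,d \right)} = - \frac{\left(-5\right) \left(d + \left(-16 + 4 \left(-3\right)\right)\right)}{4} = - \frac{\left(-5\right) \left(d - 28\right)}{4} = - \frac{\left(-5\right) \left(-28 + d\right)}{4} = - \frac{140 - 5 d}{4} = -35 + \frac{5 d}{4}$)
$\sqrt{28371 + p{\left(-215,-44 \right)}} = \sqrt{28371 + \left(-35 + \frac{5}{4} \left(-44\right)\right)} = \sqrt{28371 - 90} = \sqrt{28281}$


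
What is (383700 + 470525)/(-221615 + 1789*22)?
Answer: -854225/182257 ≈ -4.6869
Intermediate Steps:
(383700 + 470525)/(-221615 + 1789*22) = 854225/(-221615 + 39358) = 854225/(-182257) = 854225*(-1/182257) = -854225/182257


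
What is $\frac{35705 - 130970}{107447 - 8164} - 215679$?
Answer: $- \frac{21413353422}{99283} \approx -2.1568 \cdot 10^{5}$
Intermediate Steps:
$\frac{35705 - 130970}{107447 - 8164} - 215679 = - \frac{95265}{107447 - 8164} - 215679 = - \frac{95265}{99283} - 215679 = - \frac{21413353422}{99283}$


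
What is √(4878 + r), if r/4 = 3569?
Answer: √19154 ≈ 138.40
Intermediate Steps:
r = 14276 (r = 4*3569 = 14276)
√(4878 + r) = √(4878 + 14276) = √19154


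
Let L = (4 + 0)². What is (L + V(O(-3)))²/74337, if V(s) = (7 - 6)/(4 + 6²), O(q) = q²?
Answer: 410881/118939200 ≈ 0.0034545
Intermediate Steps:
L = 16 (L = 4² = 16)
V(s) = 1/40 (V(s) = 1/(4 + 36) = 1/40)
(L + V(O(-3)))²/74337 = (16 + 1/40)²/74337 = (641/40)²*(1/74337) = (410881/1600)*(1/74337) = 410881/118939200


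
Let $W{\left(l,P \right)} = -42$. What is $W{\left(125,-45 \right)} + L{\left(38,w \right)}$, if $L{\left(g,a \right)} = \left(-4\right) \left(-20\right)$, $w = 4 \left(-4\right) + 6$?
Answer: $38$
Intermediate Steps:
$w = -10$ ($w = -16 + 6 = -10$)
$L{\left(g,a \right)} = 80$
$W{\left(125,-45 \right)} + L{\left(38,w \right)} = -42 + 80 = 38$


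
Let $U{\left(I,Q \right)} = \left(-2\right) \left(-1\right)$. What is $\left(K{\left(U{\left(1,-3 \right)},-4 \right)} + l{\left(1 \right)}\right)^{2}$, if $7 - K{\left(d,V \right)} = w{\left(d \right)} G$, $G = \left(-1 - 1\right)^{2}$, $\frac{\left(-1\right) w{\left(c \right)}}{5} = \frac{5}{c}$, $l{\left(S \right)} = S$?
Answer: $3364$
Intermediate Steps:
$U{\left(I,Q \right)} = 2$
$w{\left(c \right)} = - \frac{25}{c}$ ($w{\left(c \right)} = - 5 \frac{5}{c} = - \frac{25}{c}$)
$G = 4$ ($G = \left(-2\right)^{2} = 4$)
$K{\left(d,V \right)} = 7 + \frac{100}{d}$ ($K{\left(d,V \right)} = 7 - - \frac{25}{d} 4 = 7 - - \frac{100}{d} = 7 + \frac{100}{d}$)
$\left(K{\left(U{\left(1,-3 \right)},-4 \right)} + l{\left(1 \right)}\right)^{2} = \left(\left(7 + \frac{100}{2}\right) + 1\right)^{2} = \left(\left(7 + 100 \cdot \frac{1}{2}\right) + 1\right)^{2} = \left(\left(7 + 50\right) + 1\right)^{2} = \left(57 + 1\right)^{2} = 58^{2} = 3364$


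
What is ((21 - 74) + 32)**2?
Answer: 441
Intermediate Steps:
((21 - 74) + 32)**2 = (-53 + 32)**2 = (-21)**2 = 441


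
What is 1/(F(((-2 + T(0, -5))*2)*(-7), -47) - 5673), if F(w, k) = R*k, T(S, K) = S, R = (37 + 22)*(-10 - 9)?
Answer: 1/47014 ≈ 2.1270e-5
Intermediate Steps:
R = -1121 (R = 59*(-19) = -1121)
F(w, k) = -1121*k
1/(F(((-2 + T(0, -5))*2)*(-7), -47) - 5673) = 1/(-1121*(-47) - 5673) = 1/(52687 - 5673) = 1/47014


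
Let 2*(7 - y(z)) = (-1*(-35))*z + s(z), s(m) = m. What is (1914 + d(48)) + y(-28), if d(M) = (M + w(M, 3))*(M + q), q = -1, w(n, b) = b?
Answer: 4822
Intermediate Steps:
d(M) = (-1 + M)*(3 + M) (d(M) = (M + 3)*(M - 1) = (3 + M)*(-1 + M) = (-1 + M)*(3 + M))
y(z) = 7 - 18*z (y(z) = 7 - ((-1*(-35))*z + z)/2 = 7 - (35*z + z)/2 = 7 - 18*z)
(1914 + d(48)) + y(-28) = (1914 + (-3 + 48**2 + 2*48)) + (7 - 18*(-28)) = (1914 + (-3 + 2304 + 96)) + (7 + 504) = (1914 + 2397) + 511 = 4311 + 511 = 4822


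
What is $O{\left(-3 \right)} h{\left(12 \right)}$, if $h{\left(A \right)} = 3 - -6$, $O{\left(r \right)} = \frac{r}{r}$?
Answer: $9$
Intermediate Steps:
$O{\left(r \right)} = 1$
$h{\left(A \right)} = 9$ ($h{\left(A \right)} = 3 + 6 = 9$)
$O{\left(-3 \right)} h{\left(12 \right)} = 1 \cdot 9 = 9$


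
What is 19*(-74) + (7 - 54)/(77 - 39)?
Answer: -53475/38 ≈ -1407.2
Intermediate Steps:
19*(-74) + (7 - 54)/(77 - 39) = -1406 - 47/38 = -53475/38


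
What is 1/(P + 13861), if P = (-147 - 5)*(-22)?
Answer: 1/17205 ≈ 5.8123e-5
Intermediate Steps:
P = 3344 (P = -152*(-22) = 3344)
1/(P + 13861) = 1/(3344 + 13861) = 1/17205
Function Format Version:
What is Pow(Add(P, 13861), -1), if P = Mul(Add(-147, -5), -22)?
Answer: Rational(1, 17205) ≈ 5.8123e-5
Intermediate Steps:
P = 3344 (P = Mul(-152, -22) = 3344)
Pow(Add(P, 13861), -1) = Pow(Add(3344, 13861), -1) = Pow(17205, -1) = Rational(1, 17205)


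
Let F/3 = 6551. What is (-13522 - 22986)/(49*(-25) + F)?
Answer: -9127/4607 ≈ -1.9811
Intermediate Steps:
F = 19653 (F = 3*6551 = 19653)
(-13522 - 22986)/(49*(-25) + F) = (-13522 - 22986)/(49*(-25) + 19653) = -36508/(-1225 + 19653) = -36508/18428 = -36508*1/18428 = -9127/4607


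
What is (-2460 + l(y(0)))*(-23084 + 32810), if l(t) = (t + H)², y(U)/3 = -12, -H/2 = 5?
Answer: -3345744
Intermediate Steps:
H = -10 (H = -2*5 = -10)
y(U) = -36 (y(U) = 3*(-12) = -36)
l(t) = (-10 + t)² (l(t) = (t - 10)² = (-10 + t)²)
(-2460 + l(y(0)))*(-23084 + 32810) = (-2460 + (-10 - 36)²)*(-23084 + 32810) = (-2460 + (-46)²)*9726 = (-2460 + 2116)*9726 = -344*9726 = -3345744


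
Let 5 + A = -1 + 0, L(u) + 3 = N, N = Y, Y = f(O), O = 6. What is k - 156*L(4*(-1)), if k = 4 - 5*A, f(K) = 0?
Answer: 502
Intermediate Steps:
Y = 0
N = 0
L(u) = -3 (L(u) = -3 + 0 = -3)
A = -6 (A = -5 + (-1 + 0) = -5 - 1 = -6)
k = 34 (k = 4 - 5*(-6) = 4 + 30 = 34)
k - 156*L(4*(-1)) = 34 - 156*(-3) = 34 + 468 = 502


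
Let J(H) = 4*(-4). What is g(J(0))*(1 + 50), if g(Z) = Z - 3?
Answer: -969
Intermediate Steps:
J(H) = -16
g(Z) = -3 + Z
g(J(0))*(1 + 50) = (-3 - 16)*(1 + 50) = -19*51 = -969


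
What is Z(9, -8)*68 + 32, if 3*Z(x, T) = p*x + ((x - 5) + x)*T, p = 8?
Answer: -2080/3 ≈ -693.33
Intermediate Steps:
Z(x, T) = 8*x/3 + T*(-5 + 2*x)/3 (Z(x, T) = (8*x + ((x - 5) + x)*T)/3 = (8*x + ((-5 + x) + x)*T)/3 = (8*x + (-5 + 2*x)*T)/3 = (8*x + T*(-5 + 2*x))/3 = 8*x/3 + T*(-5 + 2*x)/3)
Z(9, -8)*68 + 32 = (-5/3*(-8) + (8/3)*9 + (⅔)*(-8)*9)*68 + 32 = (40/3 + 24 - 48)*68 + 32 = -32/3*68 + 32 = -2176/3 + 32 = -2080/3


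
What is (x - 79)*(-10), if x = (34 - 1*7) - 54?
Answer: 1060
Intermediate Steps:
x = -27 (x = (34 - 7) - 54 = 27 - 54 = -27)
(x - 79)*(-10) = (-27 - 79)*(-10) = -106*(-10) = 1060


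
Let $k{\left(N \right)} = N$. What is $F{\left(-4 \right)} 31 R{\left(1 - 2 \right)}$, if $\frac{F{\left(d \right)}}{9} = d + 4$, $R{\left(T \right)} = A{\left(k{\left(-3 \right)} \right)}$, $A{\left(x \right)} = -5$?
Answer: $0$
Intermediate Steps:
$R{\left(T \right)} = -5$
$F{\left(d \right)} = 36 + 9 d$ ($F{\left(d \right)} = 9 \left(d + 4\right) = 9 \left(4 + d\right) = 36 + 9 d$)
$F{\left(-4 \right)} 31 R{\left(1 - 2 \right)} = \left(36 + 9 \left(-4\right)\right) 31 \left(-5\right) = \left(36 - 36\right) 31 \left(-5\right) = 0 \cdot 31 \left(-5\right) = 0 \left(-5\right) = 0$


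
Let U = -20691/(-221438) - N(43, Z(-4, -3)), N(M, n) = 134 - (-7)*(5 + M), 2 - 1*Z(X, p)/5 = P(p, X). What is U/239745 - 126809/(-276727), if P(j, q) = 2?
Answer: 609393105712357/1335551251319670 ≈ 0.45629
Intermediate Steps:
Z(X, p) = 0 (Z(X, p) = 10 - 5*2 = 10 - 10 = 0)
N(M, n) = 169 + 7*M (N(M, n) = 134 - (-35 - 7*M) = 134 + (35 + 7*M) = 169 + 7*M)
U = -104055169/221438 (U = -20691/(-221438) - (169 + 7*43) = -20691*(-1/221438) - (169 + 301) = 20691/221438 - 1*470 = 20691/221438 - 470 = -104055169/221438 ≈ -469.91)
U/239745 - 126809/(-276727) = -104055169/221438/239745 - 126809/(-276727) = -104055169/221438*1/239745 - 126809*(-1/276727) = -104055169/53088653310 + 126809/276727 = 609393105712357/1335551251319670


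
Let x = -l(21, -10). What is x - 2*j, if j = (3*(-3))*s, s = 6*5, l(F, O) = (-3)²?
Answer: 531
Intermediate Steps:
l(F, O) = 9
s = 30
j = -270 (j = (3*(-3))*30 = -9*30 = -270)
x = -9 (x = -1*9 = -9)
x - 2*j = -9 - 2*(-270) = -9 + 540 = 531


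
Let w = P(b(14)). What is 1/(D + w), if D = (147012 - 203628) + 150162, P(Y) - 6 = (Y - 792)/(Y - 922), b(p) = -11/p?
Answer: 12919/1208609387 ≈ 1.0689e-5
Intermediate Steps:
P(Y) = 6 + (-792 + Y)/(-922 + Y) (P(Y) = 6 + (Y - 792)/(Y - 922) = 6 + (-792 + Y)/(-922 + Y))
w = 88613/12919 (w = (-6324 + 7*(-11/14))/(-922 - 11/14) = (-6324 - 11/2)/(-12919/14) = -14/12919*(-12659/2) = 88613/12919 ≈ 6.8591)
D = 93546 (D = -56616 + 150162 = 93546)
1/(D + w) = 1/(93546 + 88613/12919) = 1/(1208609387/12919) = 12919/1208609387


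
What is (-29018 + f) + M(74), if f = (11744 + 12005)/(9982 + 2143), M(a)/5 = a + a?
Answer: -342847001/12125 ≈ -28276.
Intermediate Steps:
M(a) = 10*a (M(a) = 5*(a + a) = 5*(2*a) = 10*a)
f = 23749/12125 ≈ 1.9587
(-29018 + f) + M(74) = (-29018 + 23749/12125) + 10*74 = -351819501/12125 + 740 = -342847001/12125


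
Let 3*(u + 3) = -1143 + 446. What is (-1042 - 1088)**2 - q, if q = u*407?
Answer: 13898042/3 ≈ 4.6327e+6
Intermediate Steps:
u = -706/3 (u = -3 + (-1143 + 446)/3 = -3 + (1/3)*(-697) = -3 - 697/3 = -706/3 ≈ -235.33)
q = -287342/3 (q = -706/3*407 = -287342/3 ≈ -95781.)
(-1042 - 1088)**2 - q = (-1042 - 1088)**2 - 1*(-287342/3) = (-2130)**2 + 287342/3 = 4536900 + 287342/3 = 13898042/3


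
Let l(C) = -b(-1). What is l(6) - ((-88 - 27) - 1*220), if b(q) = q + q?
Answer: 337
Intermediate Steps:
b(q) = 2*q
l(C) = 2 (l(C) = -2*(-1) = -1*(-2) = 2)
l(6) - ((-88 - 27) - 1*220) = 2 - ((-88 - 27) - 1*220) = 2 - (-115 - 220) = 2 - 1*(-335) = 2 + 335 = 337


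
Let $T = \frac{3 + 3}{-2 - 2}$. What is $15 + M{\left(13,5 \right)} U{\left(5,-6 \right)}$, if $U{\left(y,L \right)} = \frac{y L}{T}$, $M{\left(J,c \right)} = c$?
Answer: $115$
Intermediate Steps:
$T = - \frac{3}{2}$ ($T = \frac{6}{-4} = 6 \left(- \frac{1}{4}\right) = - \frac{3}{2} \approx -1.5$)
$U{\left(y,L \right)} = - \frac{2 L y}{3}$ ($U{\left(y,L \right)} = \frac{y L}{- \frac{3}{2}} = L y \left(- \frac{2}{3}\right) = - \frac{2 L y}{3}$)
$15 + M{\left(13,5 \right)} U{\left(5,-6 \right)} = 15 + 5 \left(\left(- \frac{2}{3}\right) \left(-6\right) 5\right) = 15 + 5 \cdot 20 = 15 + 100 = 115$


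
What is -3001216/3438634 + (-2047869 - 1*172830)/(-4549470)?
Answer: -1002961845059/2607327037330 ≈ -0.38467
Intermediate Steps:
-3001216/3438634 + (-2047869 - 1*172830)/(-4549470) = -3001216*1/3438634 + (-2047869 - 172830)*(-1/4549470) = -1500608/1719317 - 2220699*(-1/4549470) = -1500608/1719317 + 740233/1516490 = -1002961845059/2607327037330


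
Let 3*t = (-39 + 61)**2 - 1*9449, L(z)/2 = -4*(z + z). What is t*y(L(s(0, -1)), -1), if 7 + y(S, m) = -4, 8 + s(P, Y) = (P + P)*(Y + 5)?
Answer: 98615/3 ≈ 32872.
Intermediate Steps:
s(P, Y) = -8 + 2*P*(5 + Y) (s(P, Y) = -8 + (P + P)*(Y + 5) = -8 + (2*P)*(5 + Y) = -8 + 2*P*(5 + Y))
L(z) = -16*z (L(z) = 2*(-4*(z + z)) = 2*(-8*z) = -16*z)
y(S, m) = -11 (y(S, m) = -7 - 4 = -11)
t = -8965/3 (t = ((-39 + 61)**2 - 1*9449)/3 = (22**2 - 9449)/3 = (484 - 9449)/3 = (1/3)*(-8965) = -8965/3 ≈ -2988.3)
t*y(L(s(0, -1)), -1) = -8965/3*(-11) = 98615/3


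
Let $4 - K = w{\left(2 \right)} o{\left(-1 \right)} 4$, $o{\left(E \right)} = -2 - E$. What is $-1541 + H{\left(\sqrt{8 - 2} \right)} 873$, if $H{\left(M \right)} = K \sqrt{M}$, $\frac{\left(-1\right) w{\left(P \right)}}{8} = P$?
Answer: $-1541 - 52380 \sqrt[4]{6} \approx -83520.0$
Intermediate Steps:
$w{\left(P \right)} = - 8 P$
$K = -60$ ($K = 4 - \left(-8\right) 2 \left(-2 - -1\right) 4 = 4 - - 16 \left(-2 + 1\right) 4 = 4 - \left(-16\right) \left(-1\right) 4 = 4 - 16 \cdot 4 = 4 - 64 = -60$)
$H{\left(M \right)} = - 60 \sqrt{M}$
$-1541 + H{\left(\sqrt{8 - 2} \right)} 873 = -1541 + - 60 \sqrt{\sqrt{8 - 2}} \cdot 873 = -1541 + - 60 \sqrt{\sqrt{6}} \cdot 873 = -1541 + - 60 \sqrt[4]{6} \cdot 873 = -1541 - 52380 \sqrt[4]{6}$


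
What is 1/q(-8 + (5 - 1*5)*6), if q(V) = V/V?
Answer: 1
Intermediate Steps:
q(V) = 1
1/q(-8 + (5 - 1*5)*6) = 1/1 = 1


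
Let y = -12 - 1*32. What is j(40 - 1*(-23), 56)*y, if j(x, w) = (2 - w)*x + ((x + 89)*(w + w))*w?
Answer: -41797448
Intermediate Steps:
y = -44 (y = -12 - 32 = -44)
j(x, w) = x*(2 - w) + 2*w²*(89 + x) (j(x, w) = x*(2 - w) + ((89 + x)*(2*w))*w = x*(2 - w) + (2*w*(89 + x))*w = x*(2 - w) + 2*w²*(89 + x))
j(40 - 1*(-23), 56)*y = (2*(40 - 1*(-23)) + 178*56² - 1*56*(40 - 1*(-23)) + 2*(40 - 1*(-23))*56²)*(-44) = (2*(40 + 23) + 178*3136 - 1*56*(40 + 23) + 2*(40 + 23)*3136)*(-44) = (2*63 + 558208 - 1*56*63 + 2*63*3136)*(-44) = (126 + 558208 - 3528 + 395136)*(-44) = 949942*(-44) = -41797448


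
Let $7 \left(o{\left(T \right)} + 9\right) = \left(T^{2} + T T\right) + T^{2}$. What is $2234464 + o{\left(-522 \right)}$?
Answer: $\frac{16458637}{7} \approx 2.3512 \cdot 10^{6}$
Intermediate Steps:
$o{\left(T \right)} = -9 + \frac{3 T^{2}}{7}$ ($o{\left(T \right)} = -9 + \frac{\left(T^{2} + T T\right) + T^{2}}{7} = -9 + \frac{\left(T^{2} + T^{2}\right) + T^{2}}{7} = -9 + \frac{2 T^{2} + T^{2}}{7} = -9 + \frac{3 T^{2}}{7}$)
$2234464 + o{\left(-522 \right)} = 2234464 - \left(9 - \frac{3 \left(-522\right)^{2}}{7}\right) = 2234464 + \left(-9 + \frac{3}{7} \cdot 272484\right) = 2234464 + \left(-9 + \frac{817452}{7}\right) = 2234464 + \frac{817389}{7} = \frac{16458637}{7}$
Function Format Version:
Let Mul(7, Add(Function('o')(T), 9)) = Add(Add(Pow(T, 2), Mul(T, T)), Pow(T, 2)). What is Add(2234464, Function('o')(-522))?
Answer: Rational(16458637, 7) ≈ 2.3512e+6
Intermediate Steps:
Function('o')(T) = Add(-9, Mul(Rational(3, 7), Pow(T, 2))) (Function('o')(T) = Add(-9, Mul(Rational(1, 7), Add(Add(Pow(T, 2), Mul(T, T)), Pow(T, 2)))) = Add(-9, Mul(Rational(1, 7), Add(Add(Pow(T, 2), Pow(T, 2)), Pow(T, 2)))) = Add(-9, Mul(Rational(1, 7), Add(Mul(2, Pow(T, 2)), Pow(T, 2)))) = Add(-9, Mul(Rational(1, 7), Mul(3, Pow(T, 2)))) = Add(-9, Mul(Rational(3, 7), Pow(T, 2))))
Add(2234464, Function('o')(-522)) = Add(2234464, Add(-9, Mul(Rational(3, 7), Pow(-522, 2)))) = Add(2234464, Add(-9, Mul(Rational(3, 7), 272484))) = Add(2234464, Add(-9, Rational(817452, 7))) = Add(2234464, Rational(817389, 7)) = Rational(16458637, 7)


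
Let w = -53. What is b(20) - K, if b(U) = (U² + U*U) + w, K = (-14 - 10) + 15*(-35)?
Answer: 1296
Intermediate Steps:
K = -549 (K = -24 - 525 = -549)
b(U) = -53 + 2*U² (b(U) = (U² + U*U) - 53 = (U² + U²) - 53 = 2*U² - 53 = -53 + 2*U²)
b(20) - K = (-53 + 2*20²) - 1*(-549) = (-53 + 2*400) + 549 = (-53 + 800) + 549 = 747 + 549 = 1296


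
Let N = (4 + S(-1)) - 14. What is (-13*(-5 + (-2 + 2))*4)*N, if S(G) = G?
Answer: -2860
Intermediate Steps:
N = -11 (N = (4 - 1) - 14 = 3 - 14 = -11)
(-13*(-5 + (-2 + 2))*4)*N = -13*(-5 + (-2 + 2))*4*(-11) = -13*(-5 + 0)*4*(-11) = -(-65)*4*(-11) = -13*(-20)*(-11) = 260*(-11) = -2860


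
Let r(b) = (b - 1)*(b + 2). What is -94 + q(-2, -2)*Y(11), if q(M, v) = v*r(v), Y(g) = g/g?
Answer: -94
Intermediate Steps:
Y(g) = 1
r(b) = (-1 + b)*(2 + b)
q(M, v) = v*(-2 + v + v²)
-94 + q(-2, -2)*Y(11) = -94 - 2*(-2 - 2 + (-2)²)*1 = -94 - 2*(-2 - 2 + 4)*1 = -94 - 2*0*1 = -94 + 0*1 = -94 + 0 = -94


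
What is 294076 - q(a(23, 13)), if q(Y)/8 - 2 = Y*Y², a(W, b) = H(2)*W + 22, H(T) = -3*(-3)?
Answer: -95777852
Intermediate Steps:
H(T) = 9
a(W, b) = 22 + 9*W (a(W, b) = 9*W + 22 = 22 + 9*W)
q(Y) = 16 + 8*Y³ (q(Y) = 16 + 8*(Y*Y²) = 16 + 8*Y³)
294076 - q(a(23, 13)) = 294076 - (16 + 8*(22 + 9*23)³) = 294076 - (16 + 8*(22 + 207)³) = 294076 - (16 + 8*229³) = 294076 - (16 + 8*12008989) = 294076 - (16 + 96071912) = 294076 - 1*96071928 = 294076 - 96071928 = -95777852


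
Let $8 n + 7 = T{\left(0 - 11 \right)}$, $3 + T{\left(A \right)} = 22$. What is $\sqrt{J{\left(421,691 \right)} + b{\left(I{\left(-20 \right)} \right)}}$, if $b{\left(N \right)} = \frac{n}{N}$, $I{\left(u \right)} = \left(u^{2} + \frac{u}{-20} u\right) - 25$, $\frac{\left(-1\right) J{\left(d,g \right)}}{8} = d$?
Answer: $\frac{i \sqrt{1697806670}}{710} \approx 58.034 i$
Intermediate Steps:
$J{\left(d,g \right)} = - 8 d$
$T{\left(A \right)} = 19$ ($T{\left(A \right)} = -3 + 22 = 19$)
$I{\left(u \right)} = -25 + \frac{19 u^{2}}{20}$ ($I{\left(u \right)} = \left(u^{2} + u \left(- \frac{1}{20}\right) u\right) - 25 = \left(u^{2} + - \frac{u}{20} u\right) - 25 = \left(u^{2} - \frac{u^{2}}{20}\right) - 25 = \frac{19 u^{2}}{20} - 25 = -25 + \frac{19 u^{2}}{20}$)
$n = \frac{3}{2}$ ($n = - \frac{7}{8} + \frac{1}{8} \cdot 19 = - \frac{7}{8} + \frac{19}{8} = \frac{3}{2} \approx 1.5$)
$b{\left(N \right)} = \frac{3}{2 N}$
$\sqrt{J{\left(421,691 \right)} + b{\left(I{\left(-20 \right)} \right)}} = \sqrt{\left(-8\right) 421 + \frac{3}{2 \left(-25 + \frac{19 \left(-20\right)^{2}}{20}\right)}} = \sqrt{-3368 + \frac{3}{2 \left(-25 + \frac{19}{20} \cdot 400\right)}} = \sqrt{-3368 + \frac{3}{2 \left(-25 + 380\right)}} = \sqrt{-3368 + \frac{3}{2 \cdot 355}} = \sqrt{-3368 + \frac{3}{2} \cdot \frac{1}{355}} = \sqrt{-3368 + \frac{3}{710}} = \sqrt{- \frac{2391277}{710}} = \frac{i \sqrt{1697806670}}{710}$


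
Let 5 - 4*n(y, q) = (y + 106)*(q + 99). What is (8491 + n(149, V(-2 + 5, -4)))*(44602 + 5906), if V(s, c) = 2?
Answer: 103718178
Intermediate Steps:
n(y, q) = 5/4 - (99 + q)*(106 + y)/4 (n(y, q) = 5/4 - (y + 106)*(q + 99)/4 = 5/4 - (106 + y)*(99 + q)/4 = 5/4 - (99 + q)*(106 + y)/4)
(8491 + n(149, V(-2 + 5, -4)))*(44602 + 5906) = (8491 + (-10489/4 - 99/4*149 - 53/2*2 - 1/4*2*149))*(44602 + 5906) = (8491 + (-10489/4 - 14751/4 - 53 - 149/2))*50508 = (8491 - 12875/2)*50508 = (4107/2)*50508 = 103718178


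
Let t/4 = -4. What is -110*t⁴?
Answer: -7208960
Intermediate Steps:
t = -16 (t = 4*(-4) = -16)
-110*t⁴ = -110*(-16)⁴ = -110*65536 = -7208960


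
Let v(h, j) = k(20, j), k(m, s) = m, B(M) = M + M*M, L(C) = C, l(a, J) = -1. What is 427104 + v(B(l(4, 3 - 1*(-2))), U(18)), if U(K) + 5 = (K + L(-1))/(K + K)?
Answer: 427124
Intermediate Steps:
B(M) = M + M**2
U(K) = -5 + (-1 + K)/(2*K) (U(K) = -5 + (K - 1)/(K + K) = -5 + (-1 + K)/((2*K)) = -5 + (-1 + K)*(1/(2*K)) = -5 + (-1 + K)/(2*K))
v(h, j) = 20
427104 + v(B(l(4, 3 - 1*(-2))), U(18)) = 427104 + 20 = 427124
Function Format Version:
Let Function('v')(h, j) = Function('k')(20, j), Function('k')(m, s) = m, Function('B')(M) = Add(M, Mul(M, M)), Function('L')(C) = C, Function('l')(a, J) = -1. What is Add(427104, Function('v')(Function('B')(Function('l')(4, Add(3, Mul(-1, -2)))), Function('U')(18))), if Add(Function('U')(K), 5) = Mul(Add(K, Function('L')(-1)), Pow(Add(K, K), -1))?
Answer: 427124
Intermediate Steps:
Function('B')(M) = Add(M, Pow(M, 2))
Function('U')(K) = Add(-5, Mul(Rational(1, 2), Pow(K, -1), Add(-1, K))) (Function('U')(K) = Add(-5, Mul(Add(K, -1), Pow(Add(K, K), -1))) = Add(-5, Mul(Add(-1, K), Pow(Mul(2, K), -1))) = Add(-5, Mul(Add(-1, K), Mul(Rational(1, 2), Pow(K, -1)))) = Add(-5, Mul(Rational(1, 2), Pow(K, -1), Add(-1, K))))
Function('v')(h, j) = 20
Add(427104, Function('v')(Function('B')(Function('l')(4, Add(3, Mul(-1, -2)))), Function('U')(18))) = Add(427104, 20) = 427124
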